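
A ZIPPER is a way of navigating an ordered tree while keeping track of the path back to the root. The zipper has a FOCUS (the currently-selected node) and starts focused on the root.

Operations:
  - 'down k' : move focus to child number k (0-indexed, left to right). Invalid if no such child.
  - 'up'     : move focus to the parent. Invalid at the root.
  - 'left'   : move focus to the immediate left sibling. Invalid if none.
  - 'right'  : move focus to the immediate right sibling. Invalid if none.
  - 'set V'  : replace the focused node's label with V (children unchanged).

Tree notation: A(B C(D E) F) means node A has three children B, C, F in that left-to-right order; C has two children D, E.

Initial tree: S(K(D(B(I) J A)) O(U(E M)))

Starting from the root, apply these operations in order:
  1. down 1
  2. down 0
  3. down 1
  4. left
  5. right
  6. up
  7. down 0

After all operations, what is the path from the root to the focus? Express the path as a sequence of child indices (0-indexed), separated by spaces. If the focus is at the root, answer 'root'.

Answer: 1 0 0

Derivation:
Step 1 (down 1): focus=O path=1 depth=1 children=['U'] left=['K'] right=[] parent=S
Step 2 (down 0): focus=U path=1/0 depth=2 children=['E', 'M'] left=[] right=[] parent=O
Step 3 (down 1): focus=M path=1/0/1 depth=3 children=[] left=['E'] right=[] parent=U
Step 4 (left): focus=E path=1/0/0 depth=3 children=[] left=[] right=['M'] parent=U
Step 5 (right): focus=M path=1/0/1 depth=3 children=[] left=['E'] right=[] parent=U
Step 6 (up): focus=U path=1/0 depth=2 children=['E', 'M'] left=[] right=[] parent=O
Step 7 (down 0): focus=E path=1/0/0 depth=3 children=[] left=[] right=['M'] parent=U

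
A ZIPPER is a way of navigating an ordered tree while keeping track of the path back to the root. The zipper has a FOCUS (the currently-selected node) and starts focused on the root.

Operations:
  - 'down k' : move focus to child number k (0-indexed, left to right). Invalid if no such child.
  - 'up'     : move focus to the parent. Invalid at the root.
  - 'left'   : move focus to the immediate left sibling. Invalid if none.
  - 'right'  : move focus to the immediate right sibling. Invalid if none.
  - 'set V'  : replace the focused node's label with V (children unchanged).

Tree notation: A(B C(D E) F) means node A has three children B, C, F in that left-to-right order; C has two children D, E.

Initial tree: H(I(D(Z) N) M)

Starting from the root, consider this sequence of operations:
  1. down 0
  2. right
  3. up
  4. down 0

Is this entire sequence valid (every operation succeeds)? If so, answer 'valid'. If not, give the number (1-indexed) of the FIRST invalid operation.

Step 1 (down 0): focus=I path=0 depth=1 children=['D', 'N'] left=[] right=['M'] parent=H
Step 2 (right): focus=M path=1 depth=1 children=[] left=['I'] right=[] parent=H
Step 3 (up): focus=H path=root depth=0 children=['I', 'M'] (at root)
Step 4 (down 0): focus=I path=0 depth=1 children=['D', 'N'] left=[] right=['M'] parent=H

Answer: valid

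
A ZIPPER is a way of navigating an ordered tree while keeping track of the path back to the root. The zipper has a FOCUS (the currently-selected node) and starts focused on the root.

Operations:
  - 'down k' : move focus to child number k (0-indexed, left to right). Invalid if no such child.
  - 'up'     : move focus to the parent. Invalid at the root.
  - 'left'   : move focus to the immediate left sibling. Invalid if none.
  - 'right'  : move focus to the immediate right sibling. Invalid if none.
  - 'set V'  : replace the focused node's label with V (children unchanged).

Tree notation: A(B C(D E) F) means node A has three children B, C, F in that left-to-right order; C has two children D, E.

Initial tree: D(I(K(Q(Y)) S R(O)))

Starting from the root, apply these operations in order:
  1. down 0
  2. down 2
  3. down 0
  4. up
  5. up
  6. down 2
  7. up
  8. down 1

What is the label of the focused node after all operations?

Answer: S

Derivation:
Step 1 (down 0): focus=I path=0 depth=1 children=['K', 'S', 'R'] left=[] right=[] parent=D
Step 2 (down 2): focus=R path=0/2 depth=2 children=['O'] left=['K', 'S'] right=[] parent=I
Step 3 (down 0): focus=O path=0/2/0 depth=3 children=[] left=[] right=[] parent=R
Step 4 (up): focus=R path=0/2 depth=2 children=['O'] left=['K', 'S'] right=[] parent=I
Step 5 (up): focus=I path=0 depth=1 children=['K', 'S', 'R'] left=[] right=[] parent=D
Step 6 (down 2): focus=R path=0/2 depth=2 children=['O'] left=['K', 'S'] right=[] parent=I
Step 7 (up): focus=I path=0 depth=1 children=['K', 'S', 'R'] left=[] right=[] parent=D
Step 8 (down 1): focus=S path=0/1 depth=2 children=[] left=['K'] right=['R'] parent=I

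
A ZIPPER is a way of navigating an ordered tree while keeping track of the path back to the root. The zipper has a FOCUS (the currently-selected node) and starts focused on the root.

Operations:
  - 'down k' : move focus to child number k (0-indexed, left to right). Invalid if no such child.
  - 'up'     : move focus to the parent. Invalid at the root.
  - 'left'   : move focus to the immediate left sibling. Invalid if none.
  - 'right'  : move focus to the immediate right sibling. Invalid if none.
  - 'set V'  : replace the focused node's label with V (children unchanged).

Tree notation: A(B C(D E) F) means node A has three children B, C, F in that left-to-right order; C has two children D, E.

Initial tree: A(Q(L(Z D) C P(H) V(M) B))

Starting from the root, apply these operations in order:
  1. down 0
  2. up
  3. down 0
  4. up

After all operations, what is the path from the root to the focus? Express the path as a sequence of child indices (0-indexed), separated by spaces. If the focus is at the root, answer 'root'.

Step 1 (down 0): focus=Q path=0 depth=1 children=['L', 'C', 'P', 'V', 'B'] left=[] right=[] parent=A
Step 2 (up): focus=A path=root depth=0 children=['Q'] (at root)
Step 3 (down 0): focus=Q path=0 depth=1 children=['L', 'C', 'P', 'V', 'B'] left=[] right=[] parent=A
Step 4 (up): focus=A path=root depth=0 children=['Q'] (at root)

Answer: root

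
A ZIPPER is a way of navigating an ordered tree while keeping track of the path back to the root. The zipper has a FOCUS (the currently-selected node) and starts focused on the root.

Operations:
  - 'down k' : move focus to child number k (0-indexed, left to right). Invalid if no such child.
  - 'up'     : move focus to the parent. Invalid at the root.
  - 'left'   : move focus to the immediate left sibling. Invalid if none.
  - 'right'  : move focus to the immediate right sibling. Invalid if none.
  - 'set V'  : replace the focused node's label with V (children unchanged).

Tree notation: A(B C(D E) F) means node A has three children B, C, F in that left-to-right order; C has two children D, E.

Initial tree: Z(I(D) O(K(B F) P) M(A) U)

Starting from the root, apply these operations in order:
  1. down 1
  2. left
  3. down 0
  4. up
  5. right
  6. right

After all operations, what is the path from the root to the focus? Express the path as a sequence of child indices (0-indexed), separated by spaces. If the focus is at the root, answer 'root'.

Answer: 2

Derivation:
Step 1 (down 1): focus=O path=1 depth=1 children=['K', 'P'] left=['I'] right=['M', 'U'] parent=Z
Step 2 (left): focus=I path=0 depth=1 children=['D'] left=[] right=['O', 'M', 'U'] parent=Z
Step 3 (down 0): focus=D path=0/0 depth=2 children=[] left=[] right=[] parent=I
Step 4 (up): focus=I path=0 depth=1 children=['D'] left=[] right=['O', 'M', 'U'] parent=Z
Step 5 (right): focus=O path=1 depth=1 children=['K', 'P'] left=['I'] right=['M', 'U'] parent=Z
Step 6 (right): focus=M path=2 depth=1 children=['A'] left=['I', 'O'] right=['U'] parent=Z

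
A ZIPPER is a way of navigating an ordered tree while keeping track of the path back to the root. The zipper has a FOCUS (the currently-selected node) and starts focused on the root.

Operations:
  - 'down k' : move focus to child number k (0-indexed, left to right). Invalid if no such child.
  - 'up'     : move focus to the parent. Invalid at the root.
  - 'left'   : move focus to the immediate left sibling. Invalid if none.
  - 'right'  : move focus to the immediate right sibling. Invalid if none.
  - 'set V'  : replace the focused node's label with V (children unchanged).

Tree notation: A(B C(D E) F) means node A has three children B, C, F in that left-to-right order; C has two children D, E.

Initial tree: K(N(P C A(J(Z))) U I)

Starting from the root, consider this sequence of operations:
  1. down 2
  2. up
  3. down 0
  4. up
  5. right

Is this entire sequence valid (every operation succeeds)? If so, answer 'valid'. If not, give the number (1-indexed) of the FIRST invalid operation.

Step 1 (down 2): focus=I path=2 depth=1 children=[] left=['N', 'U'] right=[] parent=K
Step 2 (up): focus=K path=root depth=0 children=['N', 'U', 'I'] (at root)
Step 3 (down 0): focus=N path=0 depth=1 children=['P', 'C', 'A'] left=[] right=['U', 'I'] parent=K
Step 4 (up): focus=K path=root depth=0 children=['N', 'U', 'I'] (at root)
Step 5 (right): INVALID

Answer: 5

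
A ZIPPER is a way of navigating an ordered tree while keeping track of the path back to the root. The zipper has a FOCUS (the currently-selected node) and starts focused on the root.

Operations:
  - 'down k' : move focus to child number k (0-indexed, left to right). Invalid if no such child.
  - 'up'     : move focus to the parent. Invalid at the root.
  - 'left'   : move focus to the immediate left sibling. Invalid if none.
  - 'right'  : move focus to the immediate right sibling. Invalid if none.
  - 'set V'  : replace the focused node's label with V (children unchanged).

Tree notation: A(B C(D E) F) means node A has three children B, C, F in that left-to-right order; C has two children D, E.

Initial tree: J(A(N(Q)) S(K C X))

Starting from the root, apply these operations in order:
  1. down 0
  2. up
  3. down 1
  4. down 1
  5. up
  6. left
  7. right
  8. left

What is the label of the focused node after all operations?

Step 1 (down 0): focus=A path=0 depth=1 children=['N'] left=[] right=['S'] parent=J
Step 2 (up): focus=J path=root depth=0 children=['A', 'S'] (at root)
Step 3 (down 1): focus=S path=1 depth=1 children=['K', 'C', 'X'] left=['A'] right=[] parent=J
Step 4 (down 1): focus=C path=1/1 depth=2 children=[] left=['K'] right=['X'] parent=S
Step 5 (up): focus=S path=1 depth=1 children=['K', 'C', 'X'] left=['A'] right=[] parent=J
Step 6 (left): focus=A path=0 depth=1 children=['N'] left=[] right=['S'] parent=J
Step 7 (right): focus=S path=1 depth=1 children=['K', 'C', 'X'] left=['A'] right=[] parent=J
Step 8 (left): focus=A path=0 depth=1 children=['N'] left=[] right=['S'] parent=J

Answer: A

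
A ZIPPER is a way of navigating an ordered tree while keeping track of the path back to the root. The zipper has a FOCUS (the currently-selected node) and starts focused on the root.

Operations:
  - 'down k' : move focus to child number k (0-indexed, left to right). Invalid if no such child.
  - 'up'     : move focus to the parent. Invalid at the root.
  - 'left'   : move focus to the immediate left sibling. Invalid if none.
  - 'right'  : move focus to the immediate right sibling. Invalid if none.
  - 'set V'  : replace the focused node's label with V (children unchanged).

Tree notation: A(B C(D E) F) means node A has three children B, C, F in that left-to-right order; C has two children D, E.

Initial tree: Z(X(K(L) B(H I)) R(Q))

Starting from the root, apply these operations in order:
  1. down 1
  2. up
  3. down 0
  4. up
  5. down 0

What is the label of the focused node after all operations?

Step 1 (down 1): focus=R path=1 depth=1 children=['Q'] left=['X'] right=[] parent=Z
Step 2 (up): focus=Z path=root depth=0 children=['X', 'R'] (at root)
Step 3 (down 0): focus=X path=0 depth=1 children=['K', 'B'] left=[] right=['R'] parent=Z
Step 4 (up): focus=Z path=root depth=0 children=['X', 'R'] (at root)
Step 5 (down 0): focus=X path=0 depth=1 children=['K', 'B'] left=[] right=['R'] parent=Z

Answer: X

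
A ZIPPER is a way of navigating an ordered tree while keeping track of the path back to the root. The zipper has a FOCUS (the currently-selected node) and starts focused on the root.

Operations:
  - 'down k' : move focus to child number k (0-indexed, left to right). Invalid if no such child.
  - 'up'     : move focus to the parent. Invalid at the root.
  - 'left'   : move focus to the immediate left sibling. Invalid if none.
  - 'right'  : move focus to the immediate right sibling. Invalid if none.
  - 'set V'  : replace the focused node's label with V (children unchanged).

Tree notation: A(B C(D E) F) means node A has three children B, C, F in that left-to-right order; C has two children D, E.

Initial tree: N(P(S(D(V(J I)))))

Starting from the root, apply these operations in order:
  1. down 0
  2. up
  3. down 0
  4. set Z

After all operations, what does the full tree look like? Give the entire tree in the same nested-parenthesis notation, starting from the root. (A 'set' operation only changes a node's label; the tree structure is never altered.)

Answer: N(Z(S(D(V(J I)))))

Derivation:
Step 1 (down 0): focus=P path=0 depth=1 children=['S'] left=[] right=[] parent=N
Step 2 (up): focus=N path=root depth=0 children=['P'] (at root)
Step 3 (down 0): focus=P path=0 depth=1 children=['S'] left=[] right=[] parent=N
Step 4 (set Z): focus=Z path=0 depth=1 children=['S'] left=[] right=[] parent=N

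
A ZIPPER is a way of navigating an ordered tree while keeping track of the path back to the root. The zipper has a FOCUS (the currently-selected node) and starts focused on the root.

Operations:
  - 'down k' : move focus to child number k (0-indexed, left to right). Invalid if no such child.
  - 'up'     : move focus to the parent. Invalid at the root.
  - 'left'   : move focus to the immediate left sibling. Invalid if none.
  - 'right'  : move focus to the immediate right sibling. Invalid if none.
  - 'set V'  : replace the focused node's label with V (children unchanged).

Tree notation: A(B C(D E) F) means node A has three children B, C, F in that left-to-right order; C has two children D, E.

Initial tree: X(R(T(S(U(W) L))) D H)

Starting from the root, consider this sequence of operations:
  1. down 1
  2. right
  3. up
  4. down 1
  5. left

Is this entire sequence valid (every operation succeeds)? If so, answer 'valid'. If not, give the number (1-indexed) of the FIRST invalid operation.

Answer: valid

Derivation:
Step 1 (down 1): focus=D path=1 depth=1 children=[] left=['R'] right=['H'] parent=X
Step 2 (right): focus=H path=2 depth=1 children=[] left=['R', 'D'] right=[] parent=X
Step 3 (up): focus=X path=root depth=0 children=['R', 'D', 'H'] (at root)
Step 4 (down 1): focus=D path=1 depth=1 children=[] left=['R'] right=['H'] parent=X
Step 5 (left): focus=R path=0 depth=1 children=['T'] left=[] right=['D', 'H'] parent=X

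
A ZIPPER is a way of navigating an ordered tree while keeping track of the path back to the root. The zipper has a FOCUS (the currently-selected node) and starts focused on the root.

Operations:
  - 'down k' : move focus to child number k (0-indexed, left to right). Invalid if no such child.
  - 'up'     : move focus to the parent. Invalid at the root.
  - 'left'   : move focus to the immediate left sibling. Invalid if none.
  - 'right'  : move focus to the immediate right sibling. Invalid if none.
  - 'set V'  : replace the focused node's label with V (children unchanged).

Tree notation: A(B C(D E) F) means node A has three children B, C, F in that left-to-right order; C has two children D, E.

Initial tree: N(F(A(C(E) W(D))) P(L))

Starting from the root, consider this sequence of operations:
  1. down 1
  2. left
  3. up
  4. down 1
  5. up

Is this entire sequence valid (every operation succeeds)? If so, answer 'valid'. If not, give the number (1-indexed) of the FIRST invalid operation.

Answer: valid

Derivation:
Step 1 (down 1): focus=P path=1 depth=1 children=['L'] left=['F'] right=[] parent=N
Step 2 (left): focus=F path=0 depth=1 children=['A'] left=[] right=['P'] parent=N
Step 3 (up): focus=N path=root depth=0 children=['F', 'P'] (at root)
Step 4 (down 1): focus=P path=1 depth=1 children=['L'] left=['F'] right=[] parent=N
Step 5 (up): focus=N path=root depth=0 children=['F', 'P'] (at root)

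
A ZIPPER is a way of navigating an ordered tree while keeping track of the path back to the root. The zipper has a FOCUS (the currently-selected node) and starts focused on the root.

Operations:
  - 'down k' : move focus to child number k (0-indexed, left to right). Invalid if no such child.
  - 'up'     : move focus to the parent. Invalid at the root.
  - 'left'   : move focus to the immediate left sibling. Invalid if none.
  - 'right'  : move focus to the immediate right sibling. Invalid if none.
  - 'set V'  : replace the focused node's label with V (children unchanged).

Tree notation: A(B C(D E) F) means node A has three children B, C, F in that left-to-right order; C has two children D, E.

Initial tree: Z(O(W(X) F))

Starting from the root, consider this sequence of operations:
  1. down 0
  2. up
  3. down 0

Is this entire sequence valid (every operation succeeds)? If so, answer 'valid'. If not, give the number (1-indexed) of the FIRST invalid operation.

Answer: valid

Derivation:
Step 1 (down 0): focus=O path=0 depth=1 children=['W', 'F'] left=[] right=[] parent=Z
Step 2 (up): focus=Z path=root depth=0 children=['O'] (at root)
Step 3 (down 0): focus=O path=0 depth=1 children=['W', 'F'] left=[] right=[] parent=Z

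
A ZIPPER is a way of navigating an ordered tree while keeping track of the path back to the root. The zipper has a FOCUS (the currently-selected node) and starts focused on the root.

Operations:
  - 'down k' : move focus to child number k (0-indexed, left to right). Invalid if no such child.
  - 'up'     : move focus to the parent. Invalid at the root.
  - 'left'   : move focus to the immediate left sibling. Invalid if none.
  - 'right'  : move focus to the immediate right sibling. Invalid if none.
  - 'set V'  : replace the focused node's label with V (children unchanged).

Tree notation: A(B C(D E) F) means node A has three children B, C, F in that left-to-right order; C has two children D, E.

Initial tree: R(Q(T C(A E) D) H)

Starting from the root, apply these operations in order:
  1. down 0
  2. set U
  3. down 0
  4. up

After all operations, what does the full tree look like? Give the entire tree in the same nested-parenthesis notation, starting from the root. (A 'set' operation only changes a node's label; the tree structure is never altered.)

Step 1 (down 0): focus=Q path=0 depth=1 children=['T', 'C', 'D'] left=[] right=['H'] parent=R
Step 2 (set U): focus=U path=0 depth=1 children=['T', 'C', 'D'] left=[] right=['H'] parent=R
Step 3 (down 0): focus=T path=0/0 depth=2 children=[] left=[] right=['C', 'D'] parent=U
Step 4 (up): focus=U path=0 depth=1 children=['T', 'C', 'D'] left=[] right=['H'] parent=R

Answer: R(U(T C(A E) D) H)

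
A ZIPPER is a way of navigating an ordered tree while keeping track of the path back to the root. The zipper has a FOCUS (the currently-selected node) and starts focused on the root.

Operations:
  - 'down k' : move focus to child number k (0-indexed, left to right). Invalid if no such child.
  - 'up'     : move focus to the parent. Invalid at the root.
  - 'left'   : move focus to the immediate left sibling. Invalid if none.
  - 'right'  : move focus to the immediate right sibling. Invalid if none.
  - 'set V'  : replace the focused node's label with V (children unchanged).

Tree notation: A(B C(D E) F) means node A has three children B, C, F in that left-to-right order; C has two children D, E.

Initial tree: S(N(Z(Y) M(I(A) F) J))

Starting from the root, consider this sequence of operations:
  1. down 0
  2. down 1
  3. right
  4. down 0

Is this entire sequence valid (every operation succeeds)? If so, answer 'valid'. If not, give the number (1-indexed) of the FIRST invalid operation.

Answer: 4

Derivation:
Step 1 (down 0): focus=N path=0 depth=1 children=['Z', 'M', 'J'] left=[] right=[] parent=S
Step 2 (down 1): focus=M path=0/1 depth=2 children=['I', 'F'] left=['Z'] right=['J'] parent=N
Step 3 (right): focus=J path=0/2 depth=2 children=[] left=['Z', 'M'] right=[] parent=N
Step 4 (down 0): INVALID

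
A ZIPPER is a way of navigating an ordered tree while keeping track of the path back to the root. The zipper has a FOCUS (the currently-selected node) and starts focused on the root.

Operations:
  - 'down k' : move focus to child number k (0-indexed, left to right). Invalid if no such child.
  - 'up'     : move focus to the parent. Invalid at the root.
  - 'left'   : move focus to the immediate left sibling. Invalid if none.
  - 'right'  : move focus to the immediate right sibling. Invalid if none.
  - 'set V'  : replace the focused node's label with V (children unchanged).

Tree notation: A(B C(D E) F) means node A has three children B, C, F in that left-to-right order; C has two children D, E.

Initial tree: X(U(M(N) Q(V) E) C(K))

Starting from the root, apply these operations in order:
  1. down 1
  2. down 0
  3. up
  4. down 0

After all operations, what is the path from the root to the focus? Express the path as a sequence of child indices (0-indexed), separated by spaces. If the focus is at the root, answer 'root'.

Answer: 1 0

Derivation:
Step 1 (down 1): focus=C path=1 depth=1 children=['K'] left=['U'] right=[] parent=X
Step 2 (down 0): focus=K path=1/0 depth=2 children=[] left=[] right=[] parent=C
Step 3 (up): focus=C path=1 depth=1 children=['K'] left=['U'] right=[] parent=X
Step 4 (down 0): focus=K path=1/0 depth=2 children=[] left=[] right=[] parent=C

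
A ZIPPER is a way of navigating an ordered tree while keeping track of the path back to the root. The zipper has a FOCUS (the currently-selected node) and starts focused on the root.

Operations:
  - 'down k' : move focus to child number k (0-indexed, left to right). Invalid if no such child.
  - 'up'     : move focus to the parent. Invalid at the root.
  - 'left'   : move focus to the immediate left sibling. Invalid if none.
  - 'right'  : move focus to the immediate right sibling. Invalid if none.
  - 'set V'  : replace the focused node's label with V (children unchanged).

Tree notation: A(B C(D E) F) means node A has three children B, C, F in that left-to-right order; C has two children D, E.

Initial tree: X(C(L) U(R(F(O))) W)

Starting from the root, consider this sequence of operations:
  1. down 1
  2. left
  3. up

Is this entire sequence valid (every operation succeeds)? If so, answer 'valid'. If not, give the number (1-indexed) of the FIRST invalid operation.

Answer: valid

Derivation:
Step 1 (down 1): focus=U path=1 depth=1 children=['R'] left=['C'] right=['W'] parent=X
Step 2 (left): focus=C path=0 depth=1 children=['L'] left=[] right=['U', 'W'] parent=X
Step 3 (up): focus=X path=root depth=0 children=['C', 'U', 'W'] (at root)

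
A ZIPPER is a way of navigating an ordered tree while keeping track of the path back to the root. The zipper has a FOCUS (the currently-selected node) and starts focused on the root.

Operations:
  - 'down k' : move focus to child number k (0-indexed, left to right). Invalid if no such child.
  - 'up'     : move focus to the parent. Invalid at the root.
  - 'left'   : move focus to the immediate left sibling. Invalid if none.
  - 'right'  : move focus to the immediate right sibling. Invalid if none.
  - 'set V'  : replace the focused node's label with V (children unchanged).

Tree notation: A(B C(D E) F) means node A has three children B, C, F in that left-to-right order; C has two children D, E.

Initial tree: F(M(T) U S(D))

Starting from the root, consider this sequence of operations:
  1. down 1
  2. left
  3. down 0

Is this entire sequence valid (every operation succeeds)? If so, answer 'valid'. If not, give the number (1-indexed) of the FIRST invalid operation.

Answer: valid

Derivation:
Step 1 (down 1): focus=U path=1 depth=1 children=[] left=['M'] right=['S'] parent=F
Step 2 (left): focus=M path=0 depth=1 children=['T'] left=[] right=['U', 'S'] parent=F
Step 3 (down 0): focus=T path=0/0 depth=2 children=[] left=[] right=[] parent=M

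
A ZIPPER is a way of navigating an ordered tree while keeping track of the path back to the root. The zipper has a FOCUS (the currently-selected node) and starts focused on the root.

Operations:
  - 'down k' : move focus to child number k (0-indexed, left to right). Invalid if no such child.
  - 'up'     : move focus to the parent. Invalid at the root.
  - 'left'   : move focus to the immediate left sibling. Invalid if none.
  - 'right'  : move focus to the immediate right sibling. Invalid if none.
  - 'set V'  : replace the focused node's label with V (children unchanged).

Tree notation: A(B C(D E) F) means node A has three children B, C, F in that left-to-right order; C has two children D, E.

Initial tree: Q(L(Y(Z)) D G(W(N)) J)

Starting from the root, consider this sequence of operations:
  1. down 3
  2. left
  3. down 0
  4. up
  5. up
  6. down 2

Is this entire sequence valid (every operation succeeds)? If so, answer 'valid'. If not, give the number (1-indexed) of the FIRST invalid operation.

Answer: valid

Derivation:
Step 1 (down 3): focus=J path=3 depth=1 children=[] left=['L', 'D', 'G'] right=[] parent=Q
Step 2 (left): focus=G path=2 depth=1 children=['W'] left=['L', 'D'] right=['J'] parent=Q
Step 3 (down 0): focus=W path=2/0 depth=2 children=['N'] left=[] right=[] parent=G
Step 4 (up): focus=G path=2 depth=1 children=['W'] left=['L', 'D'] right=['J'] parent=Q
Step 5 (up): focus=Q path=root depth=0 children=['L', 'D', 'G', 'J'] (at root)
Step 6 (down 2): focus=G path=2 depth=1 children=['W'] left=['L', 'D'] right=['J'] parent=Q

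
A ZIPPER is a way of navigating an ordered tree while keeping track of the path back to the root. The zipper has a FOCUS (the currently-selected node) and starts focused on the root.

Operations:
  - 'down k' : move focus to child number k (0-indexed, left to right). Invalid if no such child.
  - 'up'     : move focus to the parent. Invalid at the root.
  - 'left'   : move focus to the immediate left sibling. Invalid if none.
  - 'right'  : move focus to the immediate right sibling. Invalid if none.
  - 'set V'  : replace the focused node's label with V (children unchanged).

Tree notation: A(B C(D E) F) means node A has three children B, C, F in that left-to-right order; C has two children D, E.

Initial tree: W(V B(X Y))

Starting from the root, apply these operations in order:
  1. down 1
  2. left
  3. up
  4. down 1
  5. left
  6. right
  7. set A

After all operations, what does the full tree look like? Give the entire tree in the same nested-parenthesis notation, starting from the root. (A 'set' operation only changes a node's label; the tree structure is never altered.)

Answer: W(V A(X Y))

Derivation:
Step 1 (down 1): focus=B path=1 depth=1 children=['X', 'Y'] left=['V'] right=[] parent=W
Step 2 (left): focus=V path=0 depth=1 children=[] left=[] right=['B'] parent=W
Step 3 (up): focus=W path=root depth=0 children=['V', 'B'] (at root)
Step 4 (down 1): focus=B path=1 depth=1 children=['X', 'Y'] left=['V'] right=[] parent=W
Step 5 (left): focus=V path=0 depth=1 children=[] left=[] right=['B'] parent=W
Step 6 (right): focus=B path=1 depth=1 children=['X', 'Y'] left=['V'] right=[] parent=W
Step 7 (set A): focus=A path=1 depth=1 children=['X', 'Y'] left=['V'] right=[] parent=W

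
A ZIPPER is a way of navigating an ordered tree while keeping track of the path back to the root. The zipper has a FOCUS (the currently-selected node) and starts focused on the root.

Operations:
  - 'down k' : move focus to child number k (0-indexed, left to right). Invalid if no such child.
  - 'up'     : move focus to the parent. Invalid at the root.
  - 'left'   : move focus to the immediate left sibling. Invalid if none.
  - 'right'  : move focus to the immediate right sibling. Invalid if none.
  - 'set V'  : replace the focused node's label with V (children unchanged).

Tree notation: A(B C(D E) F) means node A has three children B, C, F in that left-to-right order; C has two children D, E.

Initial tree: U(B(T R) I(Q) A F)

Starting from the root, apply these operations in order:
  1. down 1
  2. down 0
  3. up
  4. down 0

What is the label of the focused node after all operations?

Step 1 (down 1): focus=I path=1 depth=1 children=['Q'] left=['B'] right=['A', 'F'] parent=U
Step 2 (down 0): focus=Q path=1/0 depth=2 children=[] left=[] right=[] parent=I
Step 3 (up): focus=I path=1 depth=1 children=['Q'] left=['B'] right=['A', 'F'] parent=U
Step 4 (down 0): focus=Q path=1/0 depth=2 children=[] left=[] right=[] parent=I

Answer: Q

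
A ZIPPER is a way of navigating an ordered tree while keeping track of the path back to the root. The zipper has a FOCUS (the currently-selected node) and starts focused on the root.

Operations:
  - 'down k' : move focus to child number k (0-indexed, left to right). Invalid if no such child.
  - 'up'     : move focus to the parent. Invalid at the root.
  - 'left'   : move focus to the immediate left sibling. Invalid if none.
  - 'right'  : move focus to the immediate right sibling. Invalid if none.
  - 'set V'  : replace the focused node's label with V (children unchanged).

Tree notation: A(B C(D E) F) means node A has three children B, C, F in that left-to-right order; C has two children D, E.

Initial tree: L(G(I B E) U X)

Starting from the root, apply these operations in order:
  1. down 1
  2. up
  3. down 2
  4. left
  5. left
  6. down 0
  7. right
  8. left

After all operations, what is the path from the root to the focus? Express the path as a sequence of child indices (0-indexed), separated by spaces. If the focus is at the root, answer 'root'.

Answer: 0 0

Derivation:
Step 1 (down 1): focus=U path=1 depth=1 children=[] left=['G'] right=['X'] parent=L
Step 2 (up): focus=L path=root depth=0 children=['G', 'U', 'X'] (at root)
Step 3 (down 2): focus=X path=2 depth=1 children=[] left=['G', 'U'] right=[] parent=L
Step 4 (left): focus=U path=1 depth=1 children=[] left=['G'] right=['X'] parent=L
Step 5 (left): focus=G path=0 depth=1 children=['I', 'B', 'E'] left=[] right=['U', 'X'] parent=L
Step 6 (down 0): focus=I path=0/0 depth=2 children=[] left=[] right=['B', 'E'] parent=G
Step 7 (right): focus=B path=0/1 depth=2 children=[] left=['I'] right=['E'] parent=G
Step 8 (left): focus=I path=0/0 depth=2 children=[] left=[] right=['B', 'E'] parent=G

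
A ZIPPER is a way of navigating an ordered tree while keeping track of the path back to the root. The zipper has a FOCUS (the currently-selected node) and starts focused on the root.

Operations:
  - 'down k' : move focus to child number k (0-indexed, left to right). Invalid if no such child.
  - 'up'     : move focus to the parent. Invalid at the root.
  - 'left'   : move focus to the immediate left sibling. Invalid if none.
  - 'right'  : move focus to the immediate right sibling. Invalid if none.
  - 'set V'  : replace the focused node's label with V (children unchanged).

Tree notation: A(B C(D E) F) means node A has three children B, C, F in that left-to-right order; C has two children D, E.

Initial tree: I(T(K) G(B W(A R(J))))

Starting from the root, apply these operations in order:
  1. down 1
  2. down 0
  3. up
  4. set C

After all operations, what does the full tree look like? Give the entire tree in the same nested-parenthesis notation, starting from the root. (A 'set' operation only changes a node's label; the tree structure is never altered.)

Answer: I(T(K) C(B W(A R(J))))

Derivation:
Step 1 (down 1): focus=G path=1 depth=1 children=['B', 'W'] left=['T'] right=[] parent=I
Step 2 (down 0): focus=B path=1/0 depth=2 children=[] left=[] right=['W'] parent=G
Step 3 (up): focus=G path=1 depth=1 children=['B', 'W'] left=['T'] right=[] parent=I
Step 4 (set C): focus=C path=1 depth=1 children=['B', 'W'] left=['T'] right=[] parent=I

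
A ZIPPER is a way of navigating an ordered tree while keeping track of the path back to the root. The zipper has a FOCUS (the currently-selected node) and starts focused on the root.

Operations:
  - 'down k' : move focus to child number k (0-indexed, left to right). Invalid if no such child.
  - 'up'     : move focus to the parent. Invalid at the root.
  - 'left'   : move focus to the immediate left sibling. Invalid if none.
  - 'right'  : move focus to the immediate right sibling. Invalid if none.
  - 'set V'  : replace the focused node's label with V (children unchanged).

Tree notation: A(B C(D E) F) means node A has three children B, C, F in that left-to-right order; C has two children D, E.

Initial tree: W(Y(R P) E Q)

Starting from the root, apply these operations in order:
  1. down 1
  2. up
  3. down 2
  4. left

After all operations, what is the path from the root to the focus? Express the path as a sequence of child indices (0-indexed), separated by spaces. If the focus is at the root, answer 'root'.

Answer: 1

Derivation:
Step 1 (down 1): focus=E path=1 depth=1 children=[] left=['Y'] right=['Q'] parent=W
Step 2 (up): focus=W path=root depth=0 children=['Y', 'E', 'Q'] (at root)
Step 3 (down 2): focus=Q path=2 depth=1 children=[] left=['Y', 'E'] right=[] parent=W
Step 4 (left): focus=E path=1 depth=1 children=[] left=['Y'] right=['Q'] parent=W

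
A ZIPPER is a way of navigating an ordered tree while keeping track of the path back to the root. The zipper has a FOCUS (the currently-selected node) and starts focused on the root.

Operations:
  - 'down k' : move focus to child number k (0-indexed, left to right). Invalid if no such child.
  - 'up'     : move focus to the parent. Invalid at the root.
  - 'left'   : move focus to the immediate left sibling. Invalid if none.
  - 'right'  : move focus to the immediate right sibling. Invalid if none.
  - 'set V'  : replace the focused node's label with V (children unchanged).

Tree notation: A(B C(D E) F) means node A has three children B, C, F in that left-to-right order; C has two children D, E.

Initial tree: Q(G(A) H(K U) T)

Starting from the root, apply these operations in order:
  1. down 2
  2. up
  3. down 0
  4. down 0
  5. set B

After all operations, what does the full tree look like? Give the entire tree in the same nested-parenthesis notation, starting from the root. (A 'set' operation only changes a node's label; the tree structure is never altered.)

Step 1 (down 2): focus=T path=2 depth=1 children=[] left=['G', 'H'] right=[] parent=Q
Step 2 (up): focus=Q path=root depth=0 children=['G', 'H', 'T'] (at root)
Step 3 (down 0): focus=G path=0 depth=1 children=['A'] left=[] right=['H', 'T'] parent=Q
Step 4 (down 0): focus=A path=0/0 depth=2 children=[] left=[] right=[] parent=G
Step 5 (set B): focus=B path=0/0 depth=2 children=[] left=[] right=[] parent=G

Answer: Q(G(B) H(K U) T)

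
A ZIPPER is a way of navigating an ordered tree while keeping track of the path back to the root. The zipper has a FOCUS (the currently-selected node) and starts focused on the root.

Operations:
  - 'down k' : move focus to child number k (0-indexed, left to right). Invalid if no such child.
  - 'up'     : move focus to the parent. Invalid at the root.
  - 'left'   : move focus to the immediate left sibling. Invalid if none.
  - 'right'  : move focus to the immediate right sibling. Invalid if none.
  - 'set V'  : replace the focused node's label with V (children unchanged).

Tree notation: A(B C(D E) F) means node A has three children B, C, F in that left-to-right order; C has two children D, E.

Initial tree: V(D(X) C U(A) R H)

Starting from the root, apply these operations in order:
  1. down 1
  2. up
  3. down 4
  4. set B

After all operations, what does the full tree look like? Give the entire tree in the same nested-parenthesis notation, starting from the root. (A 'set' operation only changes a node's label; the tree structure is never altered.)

Step 1 (down 1): focus=C path=1 depth=1 children=[] left=['D'] right=['U', 'R', 'H'] parent=V
Step 2 (up): focus=V path=root depth=0 children=['D', 'C', 'U', 'R', 'H'] (at root)
Step 3 (down 4): focus=H path=4 depth=1 children=[] left=['D', 'C', 'U', 'R'] right=[] parent=V
Step 4 (set B): focus=B path=4 depth=1 children=[] left=['D', 'C', 'U', 'R'] right=[] parent=V

Answer: V(D(X) C U(A) R B)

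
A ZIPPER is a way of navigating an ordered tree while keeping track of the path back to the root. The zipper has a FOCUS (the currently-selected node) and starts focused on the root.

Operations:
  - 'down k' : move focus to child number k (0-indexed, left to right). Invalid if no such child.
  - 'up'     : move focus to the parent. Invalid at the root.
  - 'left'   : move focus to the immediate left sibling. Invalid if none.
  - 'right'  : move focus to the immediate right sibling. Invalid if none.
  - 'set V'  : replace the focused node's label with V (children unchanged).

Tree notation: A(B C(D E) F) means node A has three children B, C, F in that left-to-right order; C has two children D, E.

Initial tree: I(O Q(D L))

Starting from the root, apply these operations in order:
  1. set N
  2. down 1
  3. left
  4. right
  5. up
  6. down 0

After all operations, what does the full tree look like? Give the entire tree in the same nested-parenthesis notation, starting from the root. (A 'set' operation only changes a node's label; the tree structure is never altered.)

Answer: N(O Q(D L))

Derivation:
Step 1 (set N): focus=N path=root depth=0 children=['O', 'Q'] (at root)
Step 2 (down 1): focus=Q path=1 depth=1 children=['D', 'L'] left=['O'] right=[] parent=N
Step 3 (left): focus=O path=0 depth=1 children=[] left=[] right=['Q'] parent=N
Step 4 (right): focus=Q path=1 depth=1 children=['D', 'L'] left=['O'] right=[] parent=N
Step 5 (up): focus=N path=root depth=0 children=['O', 'Q'] (at root)
Step 6 (down 0): focus=O path=0 depth=1 children=[] left=[] right=['Q'] parent=N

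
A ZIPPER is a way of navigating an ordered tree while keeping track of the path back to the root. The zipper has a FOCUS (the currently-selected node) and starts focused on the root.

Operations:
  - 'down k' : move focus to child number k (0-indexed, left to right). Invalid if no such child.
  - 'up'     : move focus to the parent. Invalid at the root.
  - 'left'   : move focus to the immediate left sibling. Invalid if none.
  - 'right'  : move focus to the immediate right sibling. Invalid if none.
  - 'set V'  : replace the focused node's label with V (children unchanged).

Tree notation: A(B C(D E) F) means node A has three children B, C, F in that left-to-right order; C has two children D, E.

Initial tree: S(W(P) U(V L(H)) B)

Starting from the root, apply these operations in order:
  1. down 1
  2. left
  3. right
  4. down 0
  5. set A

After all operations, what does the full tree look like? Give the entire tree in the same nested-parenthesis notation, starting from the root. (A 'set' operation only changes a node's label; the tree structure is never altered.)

Step 1 (down 1): focus=U path=1 depth=1 children=['V', 'L'] left=['W'] right=['B'] parent=S
Step 2 (left): focus=W path=0 depth=1 children=['P'] left=[] right=['U', 'B'] parent=S
Step 3 (right): focus=U path=1 depth=1 children=['V', 'L'] left=['W'] right=['B'] parent=S
Step 4 (down 0): focus=V path=1/0 depth=2 children=[] left=[] right=['L'] parent=U
Step 5 (set A): focus=A path=1/0 depth=2 children=[] left=[] right=['L'] parent=U

Answer: S(W(P) U(A L(H)) B)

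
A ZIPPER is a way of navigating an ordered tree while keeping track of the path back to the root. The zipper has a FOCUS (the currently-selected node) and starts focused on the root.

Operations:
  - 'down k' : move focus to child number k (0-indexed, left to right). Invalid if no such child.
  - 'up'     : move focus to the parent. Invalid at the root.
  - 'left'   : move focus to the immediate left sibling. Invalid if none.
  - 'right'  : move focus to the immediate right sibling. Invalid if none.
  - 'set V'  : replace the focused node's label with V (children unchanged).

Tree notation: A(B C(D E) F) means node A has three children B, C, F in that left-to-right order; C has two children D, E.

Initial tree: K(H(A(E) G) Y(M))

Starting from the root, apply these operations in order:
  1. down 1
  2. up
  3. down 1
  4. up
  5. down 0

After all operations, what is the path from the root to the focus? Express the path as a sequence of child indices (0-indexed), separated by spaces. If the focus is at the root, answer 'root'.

Step 1 (down 1): focus=Y path=1 depth=1 children=['M'] left=['H'] right=[] parent=K
Step 2 (up): focus=K path=root depth=0 children=['H', 'Y'] (at root)
Step 3 (down 1): focus=Y path=1 depth=1 children=['M'] left=['H'] right=[] parent=K
Step 4 (up): focus=K path=root depth=0 children=['H', 'Y'] (at root)
Step 5 (down 0): focus=H path=0 depth=1 children=['A', 'G'] left=[] right=['Y'] parent=K

Answer: 0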